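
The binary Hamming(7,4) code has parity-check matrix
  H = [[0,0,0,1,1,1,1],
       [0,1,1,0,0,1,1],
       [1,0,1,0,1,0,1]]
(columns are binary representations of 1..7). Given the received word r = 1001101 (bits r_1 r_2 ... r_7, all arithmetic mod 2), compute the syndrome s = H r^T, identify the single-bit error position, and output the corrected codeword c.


s = (1, 1, 1)^T, error position = 7, corrected codeword c = 1001100

Compute s = H r^T mod 2 one row at a time:
  s_1 = 1 + 1 + 0 + 1 = 3 ≡ 1 (mod 2).
  s_2 = 0 + 0 + 0 + 1 = 1 ≡ 1 (mod 2).
  s_3 = 1 + 0 + 1 + 1 = 3 ≡ 1 (mod 2).
s = (1, 1, 1)^T — this equals column 7 of H (binary 111), so error is at position 7.
Correct: flip bit 7 of r = 1001101 to get c = 1001100.


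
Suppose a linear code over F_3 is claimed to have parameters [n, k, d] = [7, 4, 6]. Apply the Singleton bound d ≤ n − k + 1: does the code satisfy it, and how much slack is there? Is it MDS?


Singleton RHS = n − k + 1 = 4, slack = -2, bound violated (no such code; not MDS).

Singleton bound: d ≤ n − k + 1.
Here n = 7, k = 4, so n − k + 1 = 4.
Given d = 6, check d ≤ 4: NO.
Slack = (n − k + 1) − d = -2.
The slack is negative: d = 6 exceeds n − k + 1 = 4 by 2, so the Singleton bound is violated and no linear [7, 4, 6]_3 code can exist. In particular it is not MDS (MDS requires d = n − k + 1 exactly).
Description: the claimed parameters are [7, 4, 6]_3; such a code would be impossible (violates the Singleton bound).


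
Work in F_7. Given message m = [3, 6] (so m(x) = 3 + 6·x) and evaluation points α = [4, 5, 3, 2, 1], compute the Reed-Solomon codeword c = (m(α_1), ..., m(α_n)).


c = [6, 5, 0, 1, 2]

Message polynomial: m(x) = 3 + 6·x (mod 7).
For each evaluation point α_i, compute m(α_i) mod 7:
  α_1 = 4: Horner steps 6 → 6, so m(4) = 6.
  α_2 = 5: Horner steps 6 → 5, so m(5) = 5.
  α_3 = 3: Horner steps 6 → 0, so m(3) = 0.
  α_4 = 2: Horner steps 6 → 1, so m(2) = 1.
  α_5 = 1: Horner steps 6 → 2, so m(1) = 2.
Codeword c = [6, 5, 0, 1, 2] ∈ F_7^5.


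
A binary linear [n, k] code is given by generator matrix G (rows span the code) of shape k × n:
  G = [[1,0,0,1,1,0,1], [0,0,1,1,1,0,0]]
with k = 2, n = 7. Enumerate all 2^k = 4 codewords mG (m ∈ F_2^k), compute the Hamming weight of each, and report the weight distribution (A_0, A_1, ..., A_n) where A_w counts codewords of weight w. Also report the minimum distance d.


Weight distribution: A_0 = 1, A_3 = 2, A_4 = 1. Minimum distance d = 3.

Enumerate all 2^2 = 4 messages m ∈ F_2^2.
For each, compute codeword c = mG in F_2^7, then tally its weight.
  m = 00 → c = 0000000, weight = 0.
  m = 10 → c = 1001101, weight = 4.
  m = 01 → c = 0011100, weight = 3.
  m = 11 → c = 1010001, weight = 3.
Tally weights:
  weight 0: 1 codewords.
  weight 3: 2 codewords.
  weight 4: 1 codewords.
Minimum distance d = smallest w > 0 with A_w > 0 = 3.
Sanity: Σ A_w = 4 = 2^2 = 4 ✓.


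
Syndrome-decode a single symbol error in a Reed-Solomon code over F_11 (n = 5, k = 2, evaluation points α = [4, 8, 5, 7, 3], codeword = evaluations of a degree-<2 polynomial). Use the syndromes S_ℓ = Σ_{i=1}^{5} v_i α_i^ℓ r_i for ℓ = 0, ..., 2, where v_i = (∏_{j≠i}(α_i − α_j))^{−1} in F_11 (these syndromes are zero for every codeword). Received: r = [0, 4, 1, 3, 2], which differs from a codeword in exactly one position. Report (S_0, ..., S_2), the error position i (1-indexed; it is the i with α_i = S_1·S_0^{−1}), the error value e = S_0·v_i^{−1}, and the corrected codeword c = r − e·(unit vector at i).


S = (2, 6, 7), error at position 5, error magnitude e = 3, c = [0, 4, 1, 3, 10].

Step 1: column multipliers v_i = (∏_{j≠i}(α_i − α_j))^{−1} mod 11.
  i = 1 (α = 4): (4−8)(4−5)(4−7)(4−3) = (−4)·(−1)·(−3)·1 = −12 ≡ 10, so v_1 = 10^{−1} = 10 (mod 11).
  i = 2 (α = 8): (8−4)(8−5)(8−7)(8−3) = 4·3·1·5 = 60 ≡ 5, so v_2 = 5^{−1} = 9 (mod 11).
  i = 3 (α = 5): (5−4)(5−8)(5−7)(5−3) = 1·(−3)·(−2)·2 = 12 ≡ 1, so v_3 = 1^{−1} = 1 (mod 11).
  i = 4 (α = 7): (7−4)(7−8)(7−5)(7−3) = 3·(−1)·2·4 = −24 ≡ 9, so v_4 = 9^{−1} = 5 (mod 11).
  i = 5 (α = 3): (3−4)(3−8)(3−5)(3−7) = (−1)·(−5)·(−2)·(−4) = 40 ≡ 7, so v_5 = 7^{−1} = 8 (mod 11).
  v = [10, 9, 1, 5, 8].
Step 2: syndromes of r = [0, 4, 1, 3, 2] (all sums mod 11).
  S_0 = Σ v_i r_i = 10·0 + 9·4 + 1·1 + 5·3 + 8·2 = 68 ≡ 2.
  S_1 = Σ v_i α_i r_i = 10·4·0 + 9·8·4 + 1·5·1 + 5·7·3 + 8·3·2 = 446 ≡ 6.
  α_i^2 mod 11 = [5, 9, 3, 5, 9].
  S_2 = Σ v_i α_i^2 r_i = 10·5·0 + 9·9·4 + 1·3·1 + 5·5·3 + 8·9·2 = 546 ≡ 7.
  S = (2, 6, 7) ≠ 0, so r is not a codeword (an error is present).
Step 3: locate the error. For a single error e at position i, S_ℓ = v_i·e·α_i^ℓ, so α_err = S_1/S_0.
  S_0^{−1} = 2^{−1} = 6 (mod 11), so α_err = 6·6 = 36 ≡ 3 = α_5. Error position i = 5.
  Consistency check: S_2/S_1 = 7·2 = 14 ≡ 3 = α_err ✓ (single-error assumption holds).
Step 4: error magnitude e = S_0/v_5 = S_0·∏_{j≠5}(α_5 − α_j) = 2·7 = 14 ≡ 3 (mod 11).
Step 5: correct position 5: c_5 = r_5 − e = 2 − 3 ≡ 10 (mod 11). Hence c = [0, 4, 1, 3, 10].
  Check: interpolating c through the α_i gives m(x) = 7 + 1·x (degree < 2) with m(α_i) = c_i for every i, so c is indeed a codeword.


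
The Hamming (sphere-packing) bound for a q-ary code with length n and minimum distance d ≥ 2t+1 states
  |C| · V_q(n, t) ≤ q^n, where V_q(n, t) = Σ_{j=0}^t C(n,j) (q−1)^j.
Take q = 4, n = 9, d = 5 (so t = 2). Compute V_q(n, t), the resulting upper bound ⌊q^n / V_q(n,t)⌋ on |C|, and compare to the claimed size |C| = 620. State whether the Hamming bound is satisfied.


V_q(n, t) = 352, q^n = 262144, Hamming bound = 744, |C| = 620 ≤ bound (satisfied).

Step 1: Compute V_q(n, t) = Σ_{j=0}^2 C(n, j) (q−1)^j.
  j = 0: C(9,0)·(3)^0 = 1·1 = 1.
  j = 1: C(9,1)·(3)^1 = 9·3 = 27.
  j = 2: C(9,2)·(3)^2 = 36·9 = 324.
  V_q(n, t) = 1 + 27 + 324 = 352.
Step 2: q^n = 4^9 = 262144.
Step 3: Hamming bound ⌊q^n / V_q(n,t)⌋ = ⌊262144/352⌋ = 744.
Step 4: Compare |C| = 620 to 744: satisfied.
The claimed |C| lies below the Hamming bound.


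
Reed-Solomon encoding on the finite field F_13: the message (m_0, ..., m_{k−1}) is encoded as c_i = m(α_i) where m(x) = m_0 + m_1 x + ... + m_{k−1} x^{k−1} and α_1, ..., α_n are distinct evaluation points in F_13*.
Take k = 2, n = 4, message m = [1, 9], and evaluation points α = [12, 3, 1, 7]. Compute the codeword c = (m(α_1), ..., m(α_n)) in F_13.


c = [5, 2, 10, 12]

Message polynomial: m(x) = 1 + 9·x (mod 13).
For each evaluation point α_i, compute m(α_i) mod 13:
  α_1 = 12: Horner steps 9 → 5, so m(12) = 5.
  α_2 = 3: Horner steps 9 → 2, so m(3) = 2.
  α_3 = 1: Horner steps 9 → 10, so m(1) = 10.
  α_4 = 7: Horner steps 9 → 12, so m(7) = 12.
Codeword c = [5, 2, 10, 12] ∈ F_13^4.


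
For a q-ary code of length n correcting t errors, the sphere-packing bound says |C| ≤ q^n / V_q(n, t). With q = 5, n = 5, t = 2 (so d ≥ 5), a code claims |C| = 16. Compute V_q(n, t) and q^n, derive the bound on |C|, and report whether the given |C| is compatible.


V_q(n, t) = 181, q^n = 3125, Hamming bound = 17, |C| = 16 ≤ bound (satisfied).

Step 1: Compute V_q(n, t) = Σ_{j=0}^2 C(n, j) (q−1)^j.
  j = 0: C(5,0)·(4)^0 = 1·1 = 1.
  j = 1: C(5,1)·(4)^1 = 5·4 = 20.
  j = 2: C(5,2)·(4)^2 = 10·16 = 160.
  V_q(n, t) = 1 + 20 + 160 = 181.
Step 2: q^n = 5^5 = 3125.
Step 3: Hamming bound ⌊q^n / V_q(n,t)⌋ = ⌊3125/181⌋ = 17.
Step 4: Compare |C| = 16 to 17: satisfied.
The claimed |C| lies below the Hamming bound.


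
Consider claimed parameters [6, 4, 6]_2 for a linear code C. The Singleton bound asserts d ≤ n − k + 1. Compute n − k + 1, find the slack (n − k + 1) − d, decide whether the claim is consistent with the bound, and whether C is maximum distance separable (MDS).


Singleton RHS = n − k + 1 = 3, slack = -3, bound violated (no such code; not MDS).

Singleton bound: d ≤ n − k + 1.
Here n = 6, k = 4, so n − k + 1 = 3.
Given d = 6, check d ≤ 3: NO.
Slack = (n − k + 1) − d = -3.
The slack is negative: d = 6 exceeds n − k + 1 = 3 by 3, so the Singleton bound is violated and no linear [6, 4, 6]_2 code can exist. In particular it is not MDS (MDS requires d = n − k + 1 exactly).
Description: the claimed parameters are [6, 4, 6]_2; such a code would be impossible (violates the Singleton bound).


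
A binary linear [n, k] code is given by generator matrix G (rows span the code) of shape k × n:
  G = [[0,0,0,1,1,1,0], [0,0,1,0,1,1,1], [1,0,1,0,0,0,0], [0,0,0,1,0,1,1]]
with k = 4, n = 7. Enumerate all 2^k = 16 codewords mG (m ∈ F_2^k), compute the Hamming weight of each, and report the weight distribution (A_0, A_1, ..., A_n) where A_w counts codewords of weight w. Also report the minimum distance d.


Weight distribution: A_0 = 1, A_2 = 4, A_3 = 6, A_4 = 3, A_5 = 2. Minimum distance d = 2.

Enumerate all 2^4 = 16 messages m ∈ F_2^4.
For each, compute codeword c = mG in F_2^7, then tally its weight.
  m = 0000 → c = 0000000, weight = 0.
  m = 1000 → c = 0001110, weight = 3.
  m = 0100 → c = 0010111, weight = 4.
  m = 1100 → c = 0011001, weight = 3.
  m = 0010 → c = 1010000, weight = 2.
  m = 1010 → c = 1011110, weight = 5.
  m = 0110 → c = 1000111, weight = 4.
  m = 1110 → c = 1001001, weight = 3.
  m = 0001 → c = 0001011, weight = 3.
  m = 1001 → c = 0000101, weight = 2.
  m = 0101 → c = 0011100, weight = 3.
  m = 1101 → c = 0010010, weight = 2.
  m = 0011 → c = 1011011, weight = 5.
  m = 1011 → c = 1010101, weight = 4.
  m = 0111 → c = 1001100, weight = 3.
  m = 1111 → c = 1000010, weight = 2.
Tally weights:
  weight 0: 1 codewords.
  weight 2: 4 codewords.
  weight 3: 6 codewords.
  weight 4: 3 codewords.
  weight 5: 2 codewords.
Minimum distance d = smallest w > 0 with A_w > 0 = 2.
Sanity: Σ A_w = 16 = 2^4 = 16 ✓.


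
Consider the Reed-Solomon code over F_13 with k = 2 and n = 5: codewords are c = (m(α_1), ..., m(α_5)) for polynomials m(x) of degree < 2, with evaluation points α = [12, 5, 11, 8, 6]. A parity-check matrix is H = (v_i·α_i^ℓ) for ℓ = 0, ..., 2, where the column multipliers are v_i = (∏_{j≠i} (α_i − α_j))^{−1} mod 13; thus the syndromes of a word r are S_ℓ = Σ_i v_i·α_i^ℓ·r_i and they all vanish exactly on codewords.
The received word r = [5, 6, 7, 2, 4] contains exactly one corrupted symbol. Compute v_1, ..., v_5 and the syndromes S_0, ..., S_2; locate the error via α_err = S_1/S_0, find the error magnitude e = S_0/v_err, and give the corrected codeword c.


S = (4, 6, 9), error at position 4, error magnitude e = 2, c = [5, 6, 7, 0, 4].

Step 1: column multipliers v_i = (∏_{j≠i}(α_i − α_j))^{−1} mod 13.
  i = 1 (α = 12): (12−5)(12−11)(12−8)(12−6) = 7·1·4·6 = 168 ≡ 12, so v_1 = 12^{−1} = 12 (mod 13).
  i = 2 (α = 5): (5−12)(5−11)(5−8)(5−6) = (−7)·(−6)·(−3)·(−1) = 126 ≡ 9, so v_2 = 9^{−1} = 3 (mod 13).
  i = 3 (α = 11): (11−12)(11−5)(11−8)(11−6) = (−1)·6·3·5 = −90 ≡ 1, so v_3 = 1^{−1} = 1 (mod 13).
  i = 4 (α = 8): (8−12)(8−5)(8−11)(8−6) = (−4)·3·(−3)·2 = 72 ≡ 7, so v_4 = 7^{−1} = 2 (mod 13).
  i = 5 (α = 6): (6−12)(6−5)(6−11)(6−8) = (−6)·1·(−5)·(−2) = −60 ≡ 5, so v_5 = 5^{−1} = 8 (mod 13).
  v = [12, 3, 1, 2, 8].
Step 2: syndromes of r = [5, 6, 7, 2, 4] (all sums mod 13).
  S_0 = Σ v_i r_i = 12·5 + 3·6 + 1·7 + 2·2 + 8·4 = 121 ≡ 4.
  S_1 = Σ v_i α_i r_i = 12·12·5 + 3·5·6 + 1·11·7 + 2·8·2 + 8·6·4 = 1111 ≡ 6.
  α_i^2 mod 13 = [1, 12, 4, 12, 10].
  S_2 = Σ v_i α_i^2 r_i = 12·1·5 + 3·12·6 + 1·4·7 + 2·12·2 + 8·10·4 = 672 ≡ 9.
  S = (4, 6, 9) ≠ 0, so r is not a codeword (an error is present).
Step 3: locate the error. For a single error e at position i, S_ℓ = v_i·e·α_i^ℓ, so α_err = S_1/S_0.
  S_0^{−1} = 4^{−1} = 10 (mod 13), so α_err = 6·10 = 60 ≡ 8 = α_4. Error position i = 4.
  Consistency check: S_2/S_1 = 9·11 = 99 ≡ 8 = α_err ✓ (single-error assumption holds).
Step 4: error magnitude e = S_0/v_4 = S_0·∏_{j≠4}(α_4 − α_j) = 4·7 = 28 ≡ 2 (mod 13).
Step 5: correct position 4: c_4 = r_4 − e = 2 − 2 ≡ 0 (mod 13). Hence c = [5, 6, 7, 0, 4].
  Check: interpolating c through the α_i gives m(x) = 3 + 11·x (degree < 2) with m(α_i) = c_i for every i, so c is indeed a codeword.


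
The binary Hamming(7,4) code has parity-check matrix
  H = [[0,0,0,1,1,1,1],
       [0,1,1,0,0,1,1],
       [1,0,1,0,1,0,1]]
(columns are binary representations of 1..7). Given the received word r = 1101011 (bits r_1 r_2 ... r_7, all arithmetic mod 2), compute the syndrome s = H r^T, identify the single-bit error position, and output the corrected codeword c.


s = (1, 1, 0)^T, error position = 6, corrected codeword c = 1101001

Compute s = H r^T mod 2 one row at a time:
  s_1 = 1 + 0 + 1 + 1 = 3 ≡ 1 (mod 2).
  s_2 = 1 + 0 + 1 + 1 = 3 ≡ 1 (mod 2).
  s_3 = 1 + 0 + 0 + 1 = 2 ≡ 0 (mod 2).
s = (1, 1, 0)^T — this equals column 6 of H (binary 110), so error is at position 6.
Correct: flip bit 6 of r = 1101011 to get c = 1101001.


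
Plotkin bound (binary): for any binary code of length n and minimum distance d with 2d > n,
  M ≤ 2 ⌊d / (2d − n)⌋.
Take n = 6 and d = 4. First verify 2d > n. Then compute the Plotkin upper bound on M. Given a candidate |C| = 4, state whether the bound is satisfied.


Plotkin bound M ≤ 4; given |C| = 4 ≤ bound (satisfied).

Check applicability: 2d = 8, n = 6.
2d − n = 2 > 0, so Plotkin applies.
Compute d/(2d−n) = 4/2 ≈ 2.0000.
⌊d/(2d−n)⌋ = 2.
Plotkin bound: M ≤ 2·2 = 4.
Given |C| = 4, check: satisfied.
This |C| is at the Plotkin bound.


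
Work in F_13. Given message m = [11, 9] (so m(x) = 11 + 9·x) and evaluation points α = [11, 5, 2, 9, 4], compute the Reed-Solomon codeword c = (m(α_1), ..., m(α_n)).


c = [6, 4, 3, 1, 8]

Message polynomial: m(x) = 11 + 9·x (mod 13).
For each evaluation point α_i, compute m(α_i) mod 13:
  α_1 = 11: Horner steps 9 → 6, so m(11) = 6.
  α_2 = 5: Horner steps 9 → 4, so m(5) = 4.
  α_3 = 2: Horner steps 9 → 3, so m(2) = 3.
  α_4 = 9: Horner steps 9 → 1, so m(9) = 1.
  α_5 = 4: Horner steps 9 → 8, so m(4) = 8.
Codeword c = [6, 4, 3, 1, 8] ∈ F_13^5.


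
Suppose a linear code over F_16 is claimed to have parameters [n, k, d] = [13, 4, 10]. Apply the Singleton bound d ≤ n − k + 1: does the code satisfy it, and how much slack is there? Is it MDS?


Singleton RHS = n − k + 1 = 10, slack = 0, bound satisfied, MDS.

Singleton bound: d ≤ n − k + 1.
Here n = 13, k = 4, so n − k + 1 = 10.
Given d = 10, check d ≤ 10: YES.
Slack = (n − k + 1) − d = 0.
The code is MDS (slack = 0).
Description: the claimed parameters are [13, 4, 10]_16; such a code would be MDS (meets Singleton bound).


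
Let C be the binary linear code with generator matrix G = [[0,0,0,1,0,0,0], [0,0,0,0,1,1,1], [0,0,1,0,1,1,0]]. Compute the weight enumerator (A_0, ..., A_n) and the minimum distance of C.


Weight distribution: A_0 = 1, A_1 = 1, A_2 = 1, A_3 = 3, A_4 = 2. Minimum distance d = 1.

Enumerate all 2^3 = 8 messages m ∈ F_2^3.
For each, compute codeword c = mG in F_2^7, then tally its weight.
  m = 000 → c = 0000000, weight = 0.
  m = 100 → c = 0001000, weight = 1.
  m = 010 → c = 0000111, weight = 3.
  m = 110 → c = 0001111, weight = 4.
  m = 001 → c = 0010110, weight = 3.
  m = 101 → c = 0011110, weight = 4.
  m = 011 → c = 0010001, weight = 2.
  m = 111 → c = 0011001, weight = 3.
Tally weights:
  weight 0: 1 codewords.
  weight 1: 1 codewords.
  weight 2: 1 codewords.
  weight 3: 3 codewords.
  weight 4: 2 codewords.
Minimum distance d = smallest w > 0 with A_w > 0 = 1.
Sanity: Σ A_w = 8 = 2^3 = 8 ✓.


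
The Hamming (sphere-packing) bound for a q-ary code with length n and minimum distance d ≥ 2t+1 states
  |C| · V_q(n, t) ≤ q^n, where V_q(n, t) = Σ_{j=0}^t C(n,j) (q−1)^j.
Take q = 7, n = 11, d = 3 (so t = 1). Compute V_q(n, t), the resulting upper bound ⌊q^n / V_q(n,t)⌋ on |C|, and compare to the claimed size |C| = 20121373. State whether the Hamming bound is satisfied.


V_q(n, t) = 67, q^n = 1977326743, Hamming bound = 29512339, |C| = 20121373 ≤ bound (satisfied).

Step 1: Compute V_q(n, t) = Σ_{j=0}^1 C(n, j) (q−1)^j.
  j = 0: C(11,0)·(6)^0 = 1·1 = 1.
  j = 1: C(11,1)·(6)^1 = 11·6 = 66.
  V_q(n, t) = 1 + 66 = 67.
Step 2: q^n = 7^11 = 1977326743.
Step 3: Hamming bound ⌊q^n / V_q(n,t)⌋ = ⌊1977326743/67⌋ = 29512339.
Step 4: Compare |C| = 20121373 to 29512339: satisfied.
The claimed |C| lies below the Hamming bound.


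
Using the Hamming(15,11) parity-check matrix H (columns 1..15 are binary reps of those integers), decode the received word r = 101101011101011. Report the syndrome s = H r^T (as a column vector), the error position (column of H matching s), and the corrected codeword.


s = (0, 1, 1, 0)^T, error position = 6, corrected codeword c = 101100011101011

Compute s = H r^T mod 2 one row at a time:
  s_1 = 1 + 1 + 1 + 0 + 1 + 0 + 1 + 1 = 6 ≡ 0 (mod 2).
  s_2 = 1 + 0 + 1 + 0 + 1 + 0 + 1 + 1 = 5 ≡ 1 (mod 2).
  s_3 = 0 + 1 + 1 + 0 + 1 + 0 + 1 + 1 = 5 ≡ 1 (mod 2).
  s_4 = 1 + 1 + 0 + 0 + 1 + 0 + 0 + 1 = 4 ≡ 0 (mod 2).
s = (0, 1, 1, 0)^T — this equals column 6 of H (binary 0110), so error is at position 6.
Correct: flip bit 6 of r = 101101011101011 to get c = 101100011101011.


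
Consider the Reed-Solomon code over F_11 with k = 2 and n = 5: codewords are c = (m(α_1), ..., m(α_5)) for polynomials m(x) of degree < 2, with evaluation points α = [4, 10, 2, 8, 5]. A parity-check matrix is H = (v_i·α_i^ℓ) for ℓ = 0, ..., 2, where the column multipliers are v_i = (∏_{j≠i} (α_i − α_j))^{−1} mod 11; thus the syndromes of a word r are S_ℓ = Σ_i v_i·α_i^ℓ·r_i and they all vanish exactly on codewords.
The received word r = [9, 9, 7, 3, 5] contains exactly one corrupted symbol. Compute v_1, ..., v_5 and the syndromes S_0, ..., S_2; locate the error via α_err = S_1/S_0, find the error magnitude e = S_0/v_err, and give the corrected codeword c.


S = (1, 4, 5), error at position 1, error magnitude e = 7, c = [2, 9, 7, 3, 5].

Step 1: column multipliers v_i = (∏_{j≠i}(α_i − α_j))^{−1} mod 11.
  i = 1 (α = 4): (4−10)(4−2)(4−8)(4−5) = (−6)·2·(−4)·(−1) = −48 ≡ 7, so v_1 = 7^{−1} = 8 (mod 11).
  i = 2 (α = 10): (10−4)(10−2)(10−8)(10−5) = 6·8·2·5 = 480 ≡ 7, so v_2 = 7^{−1} = 8 (mod 11).
  i = 3 (α = 2): (2−4)(2−10)(2−8)(2−5) = (−2)·(−8)·(−6)·(−3) = 288 ≡ 2, so v_3 = 2^{−1} = 6 (mod 11).
  i = 4 (α = 8): (8−4)(8−10)(8−2)(8−5) = 4·(−2)·6·3 = −144 ≡ 10, so v_4 = 10^{−1} = 10 (mod 11).
  i = 5 (α = 5): (5−4)(5−10)(5−2)(5−8) = 1·(−5)·3·(−3) = 45 ≡ 1, so v_5 = 1^{−1} = 1 (mod 11).
  v = [8, 8, 6, 10, 1].
Step 2: syndromes of r = [9, 9, 7, 3, 5] (all sums mod 11).
  S_0 = Σ v_i r_i = 8·9 + 8·9 + 6·7 + 10·3 + 1·5 = 221 ≡ 1.
  S_1 = Σ v_i α_i r_i = 8·4·9 + 8·10·9 + 6·2·7 + 10·8·3 + 1·5·5 = 1357 ≡ 4.
  α_i^2 mod 11 = [5, 1, 4, 9, 3].
  S_2 = Σ v_i α_i^2 r_i = 8·5·9 + 8·1·9 + 6·4·7 + 10·9·3 + 1·3·5 = 885 ≡ 5.
  S = (1, 4, 5) ≠ 0, so r is not a codeword (an error is present).
Step 3: locate the error. For a single error e at position i, S_ℓ = v_i·e·α_i^ℓ, so α_err = S_1/S_0.
  S_0^{−1} = 1^{−1} = 1 (mod 11), so α_err = 4·1 = 4 ≡ 4 = α_1. Error position i = 1.
  Consistency check: S_2/S_1 = 5·3 = 15 ≡ 4 = α_err ✓ (single-error assumption holds).
Step 4: error magnitude e = S_0/v_1 = S_0·∏_{j≠1}(α_1 − α_j) = 1·7 = 7 ≡ 7 (mod 11).
Step 5: correct position 1: c_1 = r_1 − e = 9 − 7 ≡ 2 (mod 11). Hence c = [2, 9, 7, 3, 5].
  Check: interpolating c through the α_i gives m(x) = 1 + 3·x (degree < 2) with m(α_i) = c_i for every i, so c is indeed a codeword.


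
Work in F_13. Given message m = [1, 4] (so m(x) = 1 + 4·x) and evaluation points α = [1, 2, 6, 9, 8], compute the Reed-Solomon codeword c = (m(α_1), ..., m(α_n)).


c = [5, 9, 12, 11, 7]

Message polynomial: m(x) = 1 + 4·x (mod 13).
For each evaluation point α_i, compute m(α_i) mod 13:
  α_1 = 1: Horner steps 4 → 5, so m(1) = 5.
  α_2 = 2: Horner steps 4 → 9, so m(2) = 9.
  α_3 = 6: Horner steps 4 → 12, so m(6) = 12.
  α_4 = 9: Horner steps 4 → 11, so m(9) = 11.
  α_5 = 8: Horner steps 4 → 7, so m(8) = 7.
Codeword c = [5, 9, 12, 11, 7] ∈ F_13^5.


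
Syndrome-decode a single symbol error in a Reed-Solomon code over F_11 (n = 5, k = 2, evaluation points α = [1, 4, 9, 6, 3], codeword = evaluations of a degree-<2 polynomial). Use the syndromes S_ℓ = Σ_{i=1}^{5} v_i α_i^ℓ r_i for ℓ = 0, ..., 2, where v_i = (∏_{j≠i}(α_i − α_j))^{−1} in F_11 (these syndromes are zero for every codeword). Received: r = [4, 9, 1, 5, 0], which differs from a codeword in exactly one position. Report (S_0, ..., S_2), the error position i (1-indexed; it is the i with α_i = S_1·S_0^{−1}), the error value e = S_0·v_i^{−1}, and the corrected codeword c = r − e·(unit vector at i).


S = (7, 8, 6), error at position 3, error magnitude e = 2, c = [4, 9, 10, 5, 0].

Step 1: column multipliers v_i = (∏_{j≠i}(α_i − α_j))^{−1} mod 11.
  i = 1 (α = 1): (1−4)(1−9)(1−6)(1−3) = (−3)·(−8)·(−5)·(−2) = 240 ≡ 9, so v_1 = 9^{−1} = 5 (mod 11).
  i = 2 (α = 4): (4−1)(4−9)(4−6)(4−3) = 3·(−5)·(−2)·1 = 30 ≡ 8, so v_2 = 8^{−1} = 7 (mod 11).
  i = 3 (α = 9): (9−1)(9−4)(9−6)(9−3) = 8·5·3·6 = 720 ≡ 5, so v_3 = 5^{−1} = 9 (mod 11).
  i = 4 (α = 6): (6−1)(6−4)(6−9)(6−3) = 5·2·(−3)·3 = −90 ≡ 9, so v_4 = 9^{−1} = 5 (mod 11).
  i = 5 (α = 3): (3−1)(3−4)(3−9)(3−6) = 2·(−1)·(−6)·(−3) = −36 ≡ 8, so v_5 = 8^{−1} = 7 (mod 11).
  v = [5, 7, 9, 5, 7].
Step 2: syndromes of r = [4, 9, 1, 5, 0] (all sums mod 11).
  S_0 = Σ v_i r_i = 5·4 + 7·9 + 9·1 + 5·5 + 7·0 = 117 ≡ 7.
  S_1 = Σ v_i α_i r_i = 5·1·4 + 7·4·9 + 9·9·1 + 5·6·5 + 7·3·0 = 503 ≡ 8.
  α_i^2 mod 11 = [1, 5, 4, 3, 9].
  S_2 = Σ v_i α_i^2 r_i = 5·1·4 + 7·5·9 + 9·4·1 + 5·3·5 + 7·9·0 = 446 ≡ 6.
  S = (7, 8, 6) ≠ 0, so r is not a codeword (an error is present).
Step 3: locate the error. For a single error e at position i, S_ℓ = v_i·e·α_i^ℓ, so α_err = S_1/S_0.
  S_0^{−1} = 7^{−1} = 8 (mod 11), so α_err = 8·8 = 64 ≡ 9 = α_3. Error position i = 3.
  Consistency check: S_2/S_1 = 6·7 = 42 ≡ 9 = α_err ✓ (single-error assumption holds).
Step 4: error magnitude e = S_0/v_3 = S_0·∏_{j≠3}(α_3 − α_j) = 7·5 = 35 ≡ 2 (mod 11).
Step 5: correct position 3: c_3 = r_3 − e = 1 − 2 ≡ 10 (mod 11). Hence c = [4, 9, 10, 5, 0].
  Check: interpolating c through the α_i gives m(x) = 6 + 9·x (degree < 2) with m(α_i) = c_i for every i, so c is indeed a codeword.


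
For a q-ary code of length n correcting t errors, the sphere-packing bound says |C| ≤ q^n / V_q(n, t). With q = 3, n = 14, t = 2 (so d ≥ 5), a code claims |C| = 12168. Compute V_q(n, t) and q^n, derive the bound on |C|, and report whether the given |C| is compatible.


V_q(n, t) = 393, q^n = 4782969, Hamming bound = 12170, |C| = 12168 ≤ bound (satisfied).

Step 1: Compute V_q(n, t) = Σ_{j=0}^2 C(n, j) (q−1)^j.
  j = 0: C(14,0)·(2)^0 = 1·1 = 1.
  j = 1: C(14,1)·(2)^1 = 14·2 = 28.
  j = 2: C(14,2)·(2)^2 = 91·4 = 364.
  V_q(n, t) = 1 + 28 + 364 = 393.
Step 2: q^n = 3^14 = 4782969.
Step 3: Hamming bound ⌊q^n / V_q(n,t)⌋ = ⌊4782969/393⌋ = 12170.
Step 4: Compare |C| = 12168 to 12170: satisfied.
The claimed |C| lies below the Hamming bound.


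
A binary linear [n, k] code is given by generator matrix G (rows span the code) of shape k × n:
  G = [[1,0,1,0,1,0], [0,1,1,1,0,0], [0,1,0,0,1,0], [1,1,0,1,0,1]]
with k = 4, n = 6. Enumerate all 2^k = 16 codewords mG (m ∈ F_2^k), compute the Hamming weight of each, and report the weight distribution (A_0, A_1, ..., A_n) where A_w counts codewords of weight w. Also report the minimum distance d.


Weight distribution: A_0 = 1, A_2 = 4, A_3 = 6, A_4 = 3, A_5 = 2. Minimum distance d = 2.

Enumerate all 2^4 = 16 messages m ∈ F_2^4.
For each, compute codeword c = mG in F_2^6, then tally its weight.
  m = 0000 → c = 000000, weight = 0.
  m = 1000 → c = 101010, weight = 3.
  m = 0100 → c = 011100, weight = 3.
  m = 1100 → c = 110110, weight = 4.
  m = 0010 → c = 010010, weight = 2.
  m = 1010 → c = 111000, weight = 3.
  m = 0110 → c = 001110, weight = 3.
  m = 1110 → c = 100100, weight = 2.
  m = 0001 → c = 110101, weight = 4.
  m = 1001 → c = 011111, weight = 5.
  m = 0101 → c = 101001, weight = 3.
  m = 1101 → c = 000011, weight = 2.
  m = 0011 → c = 100111, weight = 4.
  m = 1011 → c = 001101, weight = 3.
  m = 0111 → c = 111011, weight = 5.
  m = 1111 → c = 010001, weight = 2.
Tally weights:
  weight 0: 1 codewords.
  weight 2: 4 codewords.
  weight 3: 6 codewords.
  weight 4: 3 codewords.
  weight 5: 2 codewords.
Minimum distance d = smallest w > 0 with A_w > 0 = 2.
Sanity: Σ A_w = 16 = 2^4 = 16 ✓.


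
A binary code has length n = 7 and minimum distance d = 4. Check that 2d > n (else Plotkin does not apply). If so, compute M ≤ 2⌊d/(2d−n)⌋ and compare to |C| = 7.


Plotkin bound M ≤ 8; given |C| = 7 ≤ bound (satisfied).

Check applicability: 2d = 8, n = 7.
2d − n = 1 > 0, so Plotkin applies.
Compute d/(2d−n) = 4/1 ≈ 4.0000.
⌊d/(2d−n)⌋ = 4.
Plotkin bound: M ≤ 2·4 = 8.
Given |C| = 7, check: satisfied.
This |C| is below the Plotkin bound.


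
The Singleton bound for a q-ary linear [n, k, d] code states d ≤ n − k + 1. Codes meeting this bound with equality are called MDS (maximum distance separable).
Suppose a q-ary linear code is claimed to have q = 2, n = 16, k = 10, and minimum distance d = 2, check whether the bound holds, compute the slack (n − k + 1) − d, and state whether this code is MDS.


Singleton RHS = n − k + 1 = 7, slack = 5, bound satisfied, not MDS.

Singleton bound: d ≤ n − k + 1.
Here n = 16, k = 10, so n − k + 1 = 7.
Given d = 2, check d ≤ 7: YES.
Slack = (n − k + 1) − d = 5.
The code is NOT MDS (slack = 5 > 0).
Description: the claimed parameters are [16, 10, 2]_2; such a code would be non-MDS.


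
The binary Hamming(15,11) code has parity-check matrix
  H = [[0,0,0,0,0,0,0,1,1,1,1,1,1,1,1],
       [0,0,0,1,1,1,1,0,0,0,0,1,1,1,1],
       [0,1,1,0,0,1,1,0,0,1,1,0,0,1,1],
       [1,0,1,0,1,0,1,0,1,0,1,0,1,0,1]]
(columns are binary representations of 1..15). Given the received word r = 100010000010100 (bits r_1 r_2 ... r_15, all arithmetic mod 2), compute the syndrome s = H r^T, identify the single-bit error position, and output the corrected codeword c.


s = (0, 0, 1, 0)^T, error position = 2, corrected codeword c = 110010000010100

Compute s = H r^T mod 2 one row at a time:
  s_1 = 0 + 0 + 0 + 1 + 0 + 1 + 0 + 0 = 2 ≡ 0 (mod 2).
  s_2 = 0 + 1 + 0 + 0 + 0 + 1 + 0 + 0 = 2 ≡ 0 (mod 2).
  s_3 = 0 + 0 + 0 + 0 + 0 + 1 + 0 + 0 = 1 ≡ 1 (mod 2).
  s_4 = 1 + 0 + 1 + 0 + 0 + 1 + 1 + 0 = 4 ≡ 0 (mod 2).
s = (0, 0, 1, 0)^T — this equals column 2 of H (binary 0010), so error is at position 2.
Correct: flip bit 2 of r = 100010000010100 to get c = 110010000010100.


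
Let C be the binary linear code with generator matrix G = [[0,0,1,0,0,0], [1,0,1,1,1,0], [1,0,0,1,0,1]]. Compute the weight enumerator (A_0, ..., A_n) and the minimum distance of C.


Weight distribution: A_0 = 1, A_1 = 1, A_2 = 1, A_3 = 3, A_4 = 2. Minimum distance d = 1.

Enumerate all 2^3 = 8 messages m ∈ F_2^3.
For each, compute codeword c = mG in F_2^6, then tally its weight.
  m = 000 → c = 000000, weight = 0.
  m = 100 → c = 001000, weight = 1.
  m = 010 → c = 101110, weight = 4.
  m = 110 → c = 100110, weight = 3.
  m = 001 → c = 100101, weight = 3.
  m = 101 → c = 101101, weight = 4.
  m = 011 → c = 001011, weight = 3.
  m = 111 → c = 000011, weight = 2.
Tally weights:
  weight 0: 1 codewords.
  weight 1: 1 codewords.
  weight 2: 1 codewords.
  weight 3: 3 codewords.
  weight 4: 2 codewords.
Minimum distance d = smallest w > 0 with A_w > 0 = 1.
Sanity: Σ A_w = 8 = 2^3 = 8 ✓.


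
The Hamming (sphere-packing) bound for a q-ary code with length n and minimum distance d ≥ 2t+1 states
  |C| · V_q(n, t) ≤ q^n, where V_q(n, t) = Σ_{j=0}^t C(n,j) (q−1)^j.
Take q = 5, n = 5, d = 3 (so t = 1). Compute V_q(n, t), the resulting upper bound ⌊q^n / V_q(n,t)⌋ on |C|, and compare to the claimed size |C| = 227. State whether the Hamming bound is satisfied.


V_q(n, t) = 21, q^n = 3125, Hamming bound = 148, |C| = 227 > bound (violated).

Step 1: Compute V_q(n, t) = Σ_{j=0}^1 C(n, j) (q−1)^j.
  j = 0: C(5,0)·(4)^0 = 1·1 = 1.
  j = 1: C(5,1)·(4)^1 = 5·4 = 20.
  V_q(n, t) = 1 + 20 = 21.
Step 2: q^n = 5^5 = 3125.
Step 3: Hamming bound ⌊q^n / V_q(n,t)⌋ = ⌊3125/21⌋ = 148.
Step 4: Compare |C| = 227 to 148: violated.
The claimed |C| lies above the Hamming bound, so no 5-ary code of length 5 with d ≥ 3 can have 227 codewords.


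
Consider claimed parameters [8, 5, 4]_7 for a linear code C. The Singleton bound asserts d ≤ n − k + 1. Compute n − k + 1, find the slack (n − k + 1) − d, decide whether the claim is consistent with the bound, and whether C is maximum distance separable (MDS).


Singleton RHS = n − k + 1 = 4, slack = 0, bound satisfied, MDS.

Singleton bound: d ≤ n − k + 1.
Here n = 8, k = 5, so n − k + 1 = 4.
Given d = 4, check d ≤ 4: YES.
Slack = (n − k + 1) − d = 0.
The code is MDS (slack = 0).
Description: the claimed parameters are [8, 5, 4]_7; such a code would be MDS (meets Singleton bound).


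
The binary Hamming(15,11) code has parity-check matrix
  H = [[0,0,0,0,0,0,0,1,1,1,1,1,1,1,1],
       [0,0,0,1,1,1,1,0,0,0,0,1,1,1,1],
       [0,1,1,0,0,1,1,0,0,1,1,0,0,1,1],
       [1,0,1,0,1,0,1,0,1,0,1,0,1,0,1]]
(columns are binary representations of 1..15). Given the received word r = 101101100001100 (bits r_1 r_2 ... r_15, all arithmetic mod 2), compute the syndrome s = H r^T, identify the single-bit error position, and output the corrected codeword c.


s = (0, 1, 1, 0)^T, error position = 6, corrected codeword c = 101100100001100

Compute s = H r^T mod 2 one row at a time:
  s_1 = 0 + 0 + 0 + 0 + 1 + 1 + 0 + 0 = 2 ≡ 0 (mod 2).
  s_2 = 1 + 0 + 1 + 1 + 1 + 1 + 0 + 0 = 5 ≡ 1 (mod 2).
  s_3 = 0 + 1 + 1 + 1 + 0 + 0 + 0 + 0 = 3 ≡ 1 (mod 2).
  s_4 = 1 + 1 + 0 + 1 + 0 + 0 + 1 + 0 = 4 ≡ 0 (mod 2).
s = (0, 1, 1, 0)^T — this equals column 6 of H (binary 0110), so error is at position 6.
Correct: flip bit 6 of r = 101101100001100 to get c = 101100100001100.


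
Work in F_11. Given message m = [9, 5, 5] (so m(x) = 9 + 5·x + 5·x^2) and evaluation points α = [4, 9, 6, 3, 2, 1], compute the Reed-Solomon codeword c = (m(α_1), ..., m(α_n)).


c = [10, 8, 10, 3, 6, 8]

Message polynomial: m(x) = 9 + 5·x + 5·x^2 (mod 11).
For each evaluation point α_i, compute m(α_i) mod 11:
  α_1 = 4: Horner steps 5 → 3 → 10, so m(4) = 10.
  α_2 = 9: Horner steps 5 → 6 → 8, so m(9) = 8.
  α_3 = 6: Horner steps 5 → 2 → 10, so m(6) = 10.
  α_4 = 3: Horner steps 5 → 9 → 3, so m(3) = 3.
  α_5 = 2: Horner steps 5 → 4 → 6, so m(2) = 6.
  α_6 = 1: Horner steps 5 → 10 → 8, so m(1) = 8.
Codeword c = [10, 8, 10, 3, 6, 8] ∈ F_11^6.


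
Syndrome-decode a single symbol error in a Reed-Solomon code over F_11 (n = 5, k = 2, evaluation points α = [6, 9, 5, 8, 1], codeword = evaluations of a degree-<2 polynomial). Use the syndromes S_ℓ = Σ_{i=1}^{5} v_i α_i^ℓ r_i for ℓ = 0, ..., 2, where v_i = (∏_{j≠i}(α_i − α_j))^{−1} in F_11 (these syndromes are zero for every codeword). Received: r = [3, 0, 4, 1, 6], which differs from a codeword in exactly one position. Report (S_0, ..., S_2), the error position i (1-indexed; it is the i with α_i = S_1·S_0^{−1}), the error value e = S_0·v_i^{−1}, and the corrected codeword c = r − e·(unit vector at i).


S = (1, 1, 1), error at position 5, error magnitude e = 9, c = [3, 0, 4, 1, 8].

Step 1: column multipliers v_i = (∏_{j≠i}(α_i − α_j))^{−1} mod 11.
  i = 1 (α = 6): (6−9)(6−5)(6−8)(6−1) = (−3)·1·(−2)·5 = 30 ≡ 8, so v_1 = 8^{−1} = 7 (mod 11).
  i = 2 (α = 9): (9−6)(9−5)(9−8)(9−1) = 3·4·1·8 = 96 ≡ 8, so v_2 = 8^{−1} = 7 (mod 11).
  i = 3 (α = 5): (5−6)(5−9)(5−8)(5−1) = (−1)·(−4)·(−3)·4 = −48 ≡ 7, so v_3 = 7^{−1} = 8 (mod 11).
  i = 4 (α = 8): (8−6)(8−9)(8−5)(8−1) = 2·(−1)·3·7 = −42 ≡ 2, so v_4 = 2^{−1} = 6 (mod 11).
  i = 5 (α = 1): (1−6)(1−9)(1−5)(1−8) = (−5)·(−8)·(−4)·(−7) = 1120 ≡ 9, so v_5 = 9^{−1} = 5 (mod 11).
  v = [7, 7, 8, 6, 5].
Step 2: syndromes of r = [3, 0, 4, 1, 6] (all sums mod 11).
  S_0 = Σ v_i r_i = 7·3 + 7·0 + 8·4 + 6·1 + 5·6 = 89 ≡ 1.
  S_1 = Σ v_i α_i r_i = 7·6·3 + 7·9·0 + 8·5·4 + 6·8·1 + 5·1·6 = 364 ≡ 1.
  α_i^2 mod 11 = [3, 4, 3, 9, 1].
  S_2 = Σ v_i α_i^2 r_i = 7·3·3 + 7·4·0 + 8·3·4 + 6·9·1 + 5·1·6 = 243 ≡ 1.
  S = (1, 1, 1) ≠ 0, so r is not a codeword (an error is present).
Step 3: locate the error. For a single error e at position i, S_ℓ = v_i·e·α_i^ℓ, so α_err = S_1/S_0.
  S_0^{−1} = 1^{−1} = 1 (mod 11), so α_err = 1·1 = 1 ≡ 1 = α_5. Error position i = 5.
  Consistency check: S_2/S_1 = 1·1 = 1 ≡ 1 = α_err ✓ (single-error assumption holds).
Step 4: error magnitude e = S_0/v_5 = S_0·∏_{j≠5}(α_5 − α_j) = 1·9 = 9 ≡ 9 (mod 11).
Step 5: correct position 5: c_5 = r_5 − e = 6 − 9 ≡ 8 (mod 11). Hence c = [3, 0, 4, 1, 8].
  Check: interpolating c through the α_i gives m(x) = 9 + 10·x (degree < 2) with m(α_i) = c_i for every i, so c is indeed a codeword.


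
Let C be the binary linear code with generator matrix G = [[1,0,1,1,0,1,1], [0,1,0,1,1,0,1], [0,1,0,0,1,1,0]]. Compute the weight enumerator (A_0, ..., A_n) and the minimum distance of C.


Weight distribution: A_0 = 1, A_2 = 1, A_3 = 2, A_4 = 1, A_5 = 2, A_6 = 1. Minimum distance d = 2.

Enumerate all 2^3 = 8 messages m ∈ F_2^3.
For each, compute codeword c = mG in F_2^7, then tally its weight.
  m = 000 → c = 0000000, weight = 0.
  m = 100 → c = 1011011, weight = 5.
  m = 010 → c = 0101101, weight = 4.
  m = 110 → c = 1110110, weight = 5.
  m = 001 → c = 0100110, weight = 3.
  m = 101 → c = 1111101, weight = 6.
  m = 011 → c = 0001011, weight = 3.
  m = 111 → c = 1010000, weight = 2.
Tally weights:
  weight 0: 1 codewords.
  weight 2: 1 codewords.
  weight 3: 2 codewords.
  weight 4: 1 codewords.
  weight 5: 2 codewords.
  weight 6: 1 codewords.
Minimum distance d = smallest w > 0 with A_w > 0 = 2.
Sanity: Σ A_w = 8 = 2^3 = 8 ✓.


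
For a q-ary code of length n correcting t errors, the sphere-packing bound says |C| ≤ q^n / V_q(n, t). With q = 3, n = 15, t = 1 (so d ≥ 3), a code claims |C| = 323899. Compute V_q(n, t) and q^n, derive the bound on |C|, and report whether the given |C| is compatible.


V_q(n, t) = 31, q^n = 14348907, Hamming bound = 462867, |C| = 323899 ≤ bound (satisfied).

Step 1: Compute V_q(n, t) = Σ_{j=0}^1 C(n, j) (q−1)^j.
  j = 0: C(15,0)·(2)^0 = 1·1 = 1.
  j = 1: C(15,1)·(2)^1 = 15·2 = 30.
  V_q(n, t) = 1 + 30 = 31.
Step 2: q^n = 3^15 = 14348907.
Step 3: Hamming bound ⌊q^n / V_q(n,t)⌋ = ⌊14348907/31⌋ = 462867.
Step 4: Compare |C| = 323899 to 462867: satisfied.
The claimed |C| lies below the Hamming bound.


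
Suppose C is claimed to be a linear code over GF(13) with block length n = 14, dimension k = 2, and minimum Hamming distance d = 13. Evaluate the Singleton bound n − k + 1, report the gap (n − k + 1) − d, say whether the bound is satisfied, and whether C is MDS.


Singleton RHS = n − k + 1 = 13, slack = 0, bound satisfied, MDS.

Singleton bound: d ≤ n − k + 1.
Here n = 14, k = 2, so n − k + 1 = 13.
Given d = 13, check d ≤ 13: YES.
Slack = (n − k + 1) − d = 0.
The code is MDS (slack = 0).
Description: the claimed parameters are [14, 2, 13]_13; such a code would be MDS (meets Singleton bound).


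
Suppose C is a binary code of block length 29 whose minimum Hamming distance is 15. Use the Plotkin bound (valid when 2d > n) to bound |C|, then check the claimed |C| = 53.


Plotkin bound M ≤ 30; given |C| = 53 > bound (violated).

Check applicability: 2d = 30, n = 29.
2d − n = 1 > 0, so Plotkin applies.
Compute d/(2d−n) = 15/1 ≈ 15.0000.
⌊d/(2d−n)⌋ = 15.
Plotkin bound: M ≤ 2·15 = 30.
Given |C| = 53, check: VIOLATED.
This |C| is above the Plotkin bound, so no binary code with n = 29, d = 15 and 53 codewords exists.


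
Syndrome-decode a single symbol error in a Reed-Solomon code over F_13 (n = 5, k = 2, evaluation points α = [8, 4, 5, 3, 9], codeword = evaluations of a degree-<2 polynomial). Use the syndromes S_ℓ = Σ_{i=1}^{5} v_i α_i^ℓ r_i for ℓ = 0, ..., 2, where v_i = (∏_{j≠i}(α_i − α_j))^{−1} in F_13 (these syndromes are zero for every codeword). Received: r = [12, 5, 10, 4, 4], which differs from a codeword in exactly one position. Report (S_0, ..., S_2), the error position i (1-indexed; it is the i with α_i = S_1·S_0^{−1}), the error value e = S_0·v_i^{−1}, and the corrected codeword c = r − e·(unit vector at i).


S = (7, 8, 11), error at position 4, error magnitude e = 4, c = [12, 5, 10, 0, 4].

Step 1: column multipliers v_i = (∏_{j≠i}(α_i − α_j))^{−1} mod 13.
  i = 1 (α = 8): (8−4)(8−5)(8−3)(8−9) = 4·3·5·(−1) = −60 ≡ 5, so v_1 = 5^{−1} = 8 (mod 13).
  i = 2 (α = 4): (4−8)(4−5)(4−3)(4−9) = (−4)·(−1)·1·(−5) = −20 ≡ 6, so v_2 = 6^{−1} = 11 (mod 13).
  i = 3 (α = 5): (5−8)(5−4)(5−3)(5−9) = (−3)·1·2·(−4) = 24 ≡ 11, so v_3 = 11^{−1} = 6 (mod 13).
  i = 4 (α = 3): (3−8)(3−4)(3−5)(3−9) = (−5)·(−1)·(−2)·(−6) = 60 ≡ 8, so v_4 = 8^{−1} = 5 (mod 13).
  i = 5 (α = 9): (9−8)(9−4)(9−5)(9−3) = 1·5·4·6 = 120 ≡ 3, so v_5 = 3^{−1} = 9 (mod 13).
  v = [8, 11, 6, 5, 9].
Step 2: syndromes of r = [12, 5, 10, 4, 4] (all sums mod 13).
  S_0 = Σ v_i r_i = 8·12 + 11·5 + 6·10 + 5·4 + 9·4 = 267 ≡ 7.
  S_1 = Σ v_i α_i r_i = 8·8·12 + 11·4·5 + 6·5·10 + 5·3·4 + 9·9·4 = 1672 ≡ 8.
  α_i^2 mod 13 = [12, 3, 12, 9, 3].
  S_2 = Σ v_i α_i^2 r_i = 8·12·12 + 11·3·5 + 6·12·10 + 5·9·4 + 9·3·4 = 2325 ≡ 11.
  S = (7, 8, 11) ≠ 0, so r is not a codeword (an error is present).
Step 3: locate the error. For a single error e at position i, S_ℓ = v_i·e·α_i^ℓ, so α_err = S_1/S_0.
  S_0^{−1} = 7^{−1} = 2 (mod 13), so α_err = 8·2 = 16 ≡ 3 = α_4. Error position i = 4.
  Consistency check: S_2/S_1 = 11·5 = 55 ≡ 3 = α_err ✓ (single-error assumption holds).
Step 4: error magnitude e = S_0/v_4 = S_0·∏_{j≠4}(α_4 − α_j) = 7·8 = 56 ≡ 4 (mod 13).
Step 5: correct position 4: c_4 = r_4 − e = 4 − 4 ≡ 0 (mod 13). Hence c = [12, 5, 10, 0, 4].
  Check: interpolating c through the α_i gives m(x) = 11 + 5·x (degree < 2) with m(α_i) = c_i for every i, so c is indeed a codeword.


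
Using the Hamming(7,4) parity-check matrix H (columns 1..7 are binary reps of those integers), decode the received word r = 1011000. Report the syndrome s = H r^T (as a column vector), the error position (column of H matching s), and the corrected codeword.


s = (1, 1, 0)^T, error position = 6, corrected codeword c = 1011010

Compute s = H r^T mod 2 one row at a time:
  s_1 = 1 + 0 + 0 + 0 = 1 ≡ 1 (mod 2).
  s_2 = 0 + 1 + 0 + 0 = 1 ≡ 1 (mod 2).
  s_3 = 1 + 1 + 0 + 0 = 2 ≡ 0 (mod 2).
s = (1, 1, 0)^T — this equals column 6 of H (binary 110), so error is at position 6.
Correct: flip bit 6 of r = 1011000 to get c = 1011010.


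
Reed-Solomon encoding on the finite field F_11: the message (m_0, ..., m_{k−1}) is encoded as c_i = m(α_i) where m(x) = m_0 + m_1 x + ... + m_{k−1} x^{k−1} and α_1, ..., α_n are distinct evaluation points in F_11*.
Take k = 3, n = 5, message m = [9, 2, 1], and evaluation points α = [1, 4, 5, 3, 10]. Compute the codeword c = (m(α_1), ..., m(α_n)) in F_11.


c = [1, 0, 0, 2, 8]

Message polynomial: m(x) = 9 + 2·x + 1·x^2 (mod 11).
For each evaluation point α_i, compute m(α_i) mod 11:
  α_1 = 1: Horner steps 1 → 3 → 1, so m(1) = 1.
  α_2 = 4: Horner steps 1 → 6 → 0, so m(4) = 0.
  α_3 = 5: Horner steps 1 → 7 → 0, so m(5) = 0.
  α_4 = 3: Horner steps 1 → 5 → 2, so m(3) = 2.
  α_5 = 10: Horner steps 1 → 1 → 8, so m(10) = 8.
Codeword c = [1, 0, 0, 2, 8] ∈ F_11^5.
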